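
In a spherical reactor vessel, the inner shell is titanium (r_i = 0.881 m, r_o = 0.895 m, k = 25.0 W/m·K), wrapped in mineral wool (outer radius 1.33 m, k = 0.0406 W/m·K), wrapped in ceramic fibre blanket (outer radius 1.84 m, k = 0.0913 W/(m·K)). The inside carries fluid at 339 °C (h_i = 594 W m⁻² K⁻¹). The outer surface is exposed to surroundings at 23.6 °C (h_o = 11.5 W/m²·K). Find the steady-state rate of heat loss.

Resistance network (inner→outer):
  R_conv,in = 1/(4πr²h) = 1/(4π·0.881²·594) = 1.726×10^-4 K/W
  R_titanium = (1/0.881 − 1/0.895)/(4πk) = 0.01776/(4π·25.0) = 5.652×10^-5 K/W
  R_mineral wool = (1/0.895 − 1/1.33)/(4πk) = 0.3654/(4π·0.0406) = 0.7163 K/W
  R_ceramic fibre blanket = (1/1.33 − 1/1.84)/(4πk) = 0.2084/(4π·0.0913) = 0.1816 K/W
  R_conv,out = 1/(4πr²h) = 1/(4π·1.84²·11.5) = 0.002044 K/W
ΣR = 1.726×10^-4 + 5.652×10^-5 + 0.7163 + 0.1816 + 0.002044 = 0.9002 K/W
Q = ΔT/ΣR = (339 °C − 23.6 °C)/0.9002 = 350 W

Q = 350 W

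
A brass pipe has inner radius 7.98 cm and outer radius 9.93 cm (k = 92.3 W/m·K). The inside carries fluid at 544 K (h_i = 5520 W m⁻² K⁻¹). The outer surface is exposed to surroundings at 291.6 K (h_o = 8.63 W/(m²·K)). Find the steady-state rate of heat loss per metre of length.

Resistance network (inner→outer):
  R'_conv,in = 1/(2πr h) = 1/(2π·0.0798·5520) = 3.613×10^-4 m·K/W
  R'_brass = ln(0.0993/0.0798)/(2πk) = 0.2186/(2π·92.3) = 3.770×10^-4 m·K/W
  R'_conv,out = 1/(2πr h) = 1/(2π·0.0993·8.63) = 0.1857 m·K/W
ΣR = 3.613×10^-4 + 3.770×10^-4 + 0.1857 = 0.1864 m·K/W
Q' = ΔT/ΣR = (544 K − 291.6 K)/0.1864 = 1350 W/m

Q' = 1350 W/m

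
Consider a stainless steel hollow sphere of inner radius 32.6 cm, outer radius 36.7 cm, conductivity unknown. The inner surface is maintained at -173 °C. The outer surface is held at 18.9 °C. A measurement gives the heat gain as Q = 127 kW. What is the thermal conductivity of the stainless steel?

ΣR = ΔT/Q = |-173 − 18.9|/1.27×10^5 = 0.001511 K/W
(1/r₁−1/r₂)/(4πk) = 0.001511 ⇒ k = 0.3427/(4π·0.001511) = 18.0 W/m·K

k = 18.0 W/m·K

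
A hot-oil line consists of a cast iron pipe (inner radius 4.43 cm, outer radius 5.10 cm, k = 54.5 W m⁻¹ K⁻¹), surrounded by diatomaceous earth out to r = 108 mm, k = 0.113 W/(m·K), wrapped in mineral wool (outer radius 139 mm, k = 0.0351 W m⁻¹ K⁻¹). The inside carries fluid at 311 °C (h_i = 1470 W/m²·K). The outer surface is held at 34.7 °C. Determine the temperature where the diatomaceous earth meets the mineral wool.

T = 178 °C

Series thermal resistances, inner to outer:
  R'_conv,in = 1/(2πr h) = 1/(2π·0.0443·1470) = 0.002444 m·K/W
  R'_cast iron = ln(0.0510/0.0443)/(2πk) = 0.1408/(2π·54.5) = 4.113×10^-4 m·K/W
  R'_diatomaceous earth = ln(0.108/0.0510)/(2πk) = 0.7503/(2π·0.113) = 1.057 m·K/W
  R'_mineral wool = ln(0.139/0.108)/(2πk) = 0.2523/(2π·0.0351) = 1.144 m·K/W
ΣR = 0.002444 + 4.113×10^-4 + 1.057 + 1.144 = 2.204 m·K/W
Q' = ΔT/ΣR = (311 °C − 34.7 °C)/2.204 = 125.4 W/m
From the inner boundary to the diatomaceous earth/mineral wool interface, ΣR_partial = 1.060 m·K/W.
T_interface = T_in − Q'·ΣR_partial = 311 °C − (125.4)(1.060) = 178 °C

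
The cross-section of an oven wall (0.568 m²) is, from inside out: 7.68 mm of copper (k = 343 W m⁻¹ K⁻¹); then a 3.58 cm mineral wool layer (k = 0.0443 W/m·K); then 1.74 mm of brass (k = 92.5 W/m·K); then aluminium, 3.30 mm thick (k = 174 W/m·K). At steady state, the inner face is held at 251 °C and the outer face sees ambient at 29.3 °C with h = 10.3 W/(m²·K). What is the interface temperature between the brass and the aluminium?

T = 53.1 °C

Series thermal resistances, inner to outer:
  R_copper = L/(kA) = 0.00768/(343·0.568) = 3.942×10^-5 K/W
  R_mineral wool = L/(kA) = 0.0358/(0.0443·0.568) = 1.423 K/W
  R_brass = L/(kA) = 0.00174/(92.5·0.568) = 3.312×10^-5 K/W
  R_aluminium = L/(kA) = 0.00330/(174·0.568) = 3.339×10^-5 K/W
  R_conv,out = 1/(hA) = 1/(10.3·0.568) = 0.1709 K/W
ΣR = 3.942×10^-5 + 1.423 + 3.312×10^-5 + 3.339×10^-5 + 0.1709 = 1.594 K/W
Q = ΔT/ΣR = (251 °C − 29.3 °C)/1.594 = 139.1 W
From the inner boundary to the brass/aluminium interface, ΣR_partial = 1.423 K/W.
T_interface = T_in − Q·ΣR_partial = 251 °C − (139.1)(1.423) = 53.1 °C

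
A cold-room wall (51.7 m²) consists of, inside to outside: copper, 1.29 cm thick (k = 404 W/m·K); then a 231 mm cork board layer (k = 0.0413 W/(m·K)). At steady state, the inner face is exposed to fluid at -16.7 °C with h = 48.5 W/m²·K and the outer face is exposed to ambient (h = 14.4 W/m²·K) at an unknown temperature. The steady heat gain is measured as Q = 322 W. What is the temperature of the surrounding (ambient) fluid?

T_out = 18.7 °C

Sum the resistances:
  R_conv,in = 1/(hA) = 1/(48.5·51.7) = 3.988×10^-4 K/W
  R_copper = L/(kA) = 0.0129/(404·51.7) = 6.176×10^-7 K/W
  R_cork board = L/(kA) = 0.231/(0.0413·51.7) = 0.1082 K/W
  R_conv,out = 1/(hA) = 1/(14.4·51.7) = 0.001343 K/W
ΣR = 0.1099 K/W
ΔT = Q·ΣR = 322 × 0.1099 = 35.39 K
Heat flows inward, so T_out = T_in + ΔT = -16.7 + 35.39 = 18.7 °C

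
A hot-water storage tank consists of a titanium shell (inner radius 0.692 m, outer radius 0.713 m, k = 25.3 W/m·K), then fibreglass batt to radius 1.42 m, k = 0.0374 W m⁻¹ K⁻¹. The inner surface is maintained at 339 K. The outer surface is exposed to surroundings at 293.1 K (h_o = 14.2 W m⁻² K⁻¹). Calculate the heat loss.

Resistance network (inner→outer):
  R_titanium = (1/0.692 − 1/0.713)/(4πk) = 0.04256/(4π·25.3) = 1.339×10^-4 K/W
  R_fibreglass batt = (1/0.713 − 1/1.42)/(4πk) = 0.6983/(4π·0.0374) = 1.486 K/W
  R_conv,out = 1/(4πr²h) = 1/(4π·1.42²·14.2) = 0.002779 K/W
ΣR = 1.339×10^-4 + 1.486 + 0.002779 = 1.489 K/W
Q = ΔT/ΣR = (339 K − 293.1 K)/1.489 = 30.8 W

Q = 30.8 W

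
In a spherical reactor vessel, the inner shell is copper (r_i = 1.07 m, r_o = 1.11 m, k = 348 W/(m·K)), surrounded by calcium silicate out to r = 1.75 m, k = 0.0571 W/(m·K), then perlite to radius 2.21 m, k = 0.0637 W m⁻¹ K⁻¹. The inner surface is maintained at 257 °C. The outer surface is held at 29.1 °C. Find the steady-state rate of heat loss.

Resistance network (inner→outer):
  R_copper = (1/1.07 − 1/1.11)/(4πk) = 0.03368/(4π·348) = 7.701×10^-6 K/W
  R_calcium silicate = (1/1.11 − 1/1.75)/(4πk) = 0.3295/(4π·0.0571) = 0.4592 K/W
  R_perlite = (1/1.75 − 1/2.21)/(4πk) = 0.1189/(4π·0.0637) = 0.1486 K/W
ΣR = 7.701×10^-6 + 0.4592 + 0.1486 = 0.6078 K/W
Q = ΔT/ΣR = (257 °C − 29.1 °C)/0.6078 = 375 W

Q = 375 W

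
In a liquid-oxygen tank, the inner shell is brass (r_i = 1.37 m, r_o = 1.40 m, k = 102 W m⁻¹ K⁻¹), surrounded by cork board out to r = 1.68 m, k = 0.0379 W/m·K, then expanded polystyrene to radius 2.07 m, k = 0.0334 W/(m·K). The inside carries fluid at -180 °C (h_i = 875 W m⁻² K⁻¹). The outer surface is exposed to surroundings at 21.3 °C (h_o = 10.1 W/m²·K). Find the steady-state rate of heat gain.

Treat each layer as a resistance in series:
  R_conv,in = 1/(4πr²h) = 1/(4π·1.37²·875) = 4.846×10^-5 K/W
  R_brass = (1/1.37 − 1/1.40)/(4πk) = 0.01564/(4π·102) = 1.220×10^-5 K/W
  R_cork board = (1/1.40 − 1/1.68)/(4πk) = 0.1190/(4π·0.0379) = 0.2500 K/W
  R_expanded polystyrene = (1/1.68 − 1/2.07)/(4πk) = 0.1121/(4π·0.0334) = 0.2672 K/W
  R_conv,out = 1/(4πr²h) = 1/(4π·2.07²·10.1) = 0.001839 K/W
ΣR = 4.846×10^-5 + 1.220×10^-5 + 0.2500 + 0.2672 + 0.001839 = 0.5191 K/W
Q = ΔT/ΣR = (-180 °C − 21.3 °C)/0.5191 = -388 W
(Negative Q ⇒ heat flows inward; heat gain = 388 W.)

Q = 388 W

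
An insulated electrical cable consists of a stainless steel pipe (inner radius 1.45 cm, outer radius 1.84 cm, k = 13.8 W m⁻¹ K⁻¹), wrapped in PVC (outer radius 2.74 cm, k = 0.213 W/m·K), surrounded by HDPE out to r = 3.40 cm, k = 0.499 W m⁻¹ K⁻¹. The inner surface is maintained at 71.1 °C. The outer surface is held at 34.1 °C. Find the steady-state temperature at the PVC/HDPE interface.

T = 41.0 °C

Treat each layer as a resistance in series:
  R'_stainless steel = ln(0.0184/0.0145)/(2πk) = 0.2382/(2π·13.8) = 0.002747 m·K/W
  R'_PVC = ln(0.0274/0.0184)/(2πk) = 0.3982/(2π·0.213) = 0.2975 m·K/W
  R'_HDPE = ln(0.0340/0.0274)/(2πk) = 0.2158/(2π·0.499) = 0.06883 m·K/W
ΣR = 0.002747 + 0.2975 + 0.06883 = 0.3691 m·K/W
Q' = ΔT/ΣR = (71.1 °C − 34.1 °C)/0.3691 = 100.2 W/m
From the inner boundary to the PVC/HDPE interface, ΣR_partial = 0.3002 m·K/W.
T_interface = T_in − Q'·ΣR_partial = 71.1 °C − (100.2)(0.3002) = 41.0 °C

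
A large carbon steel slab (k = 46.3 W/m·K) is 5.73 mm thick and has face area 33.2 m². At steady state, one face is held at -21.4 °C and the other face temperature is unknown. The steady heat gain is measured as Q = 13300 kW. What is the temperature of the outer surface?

Sum the resistances:
  R_carbon steel = L/(kA) = 0.00573/(46.3·33.2) = 3.728×10^-6 K/W
ΣR = 3.728×10^-6 K/W
ΔT = Q·ΣR = 1.33×10^7 × 3.728×10^-6 = 49.58 K
Heat flows inward, so T_out = T_in + ΔT = -21.4 + 49.58 = 28.2 °C

T_out = 28.2 °C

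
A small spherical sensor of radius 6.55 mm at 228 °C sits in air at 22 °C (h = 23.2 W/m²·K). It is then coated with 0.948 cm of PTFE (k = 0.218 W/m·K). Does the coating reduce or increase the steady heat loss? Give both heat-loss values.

Critical radius for a sphere: r_cr = 2k/h = 0.0188 m = 1.88 cm.
Outer radius after coating: r₂ = 0.00655 + 0.00948 = 0.01603 m.
Since r₁ < r_cr and r₂ ≤ r_cr, the coating moves toward the maximum at r_cr — heat loss rises.
Bare: R = 1/(4πr₁²h) = 79.95 K/W; Q = 206/79.95 = 2.58 W.
Coated: R = R_cond + R_conv = 46.31 K/W; Q = 206/46.31 = 4.45 W.

increases: 2.58 → 4.45 W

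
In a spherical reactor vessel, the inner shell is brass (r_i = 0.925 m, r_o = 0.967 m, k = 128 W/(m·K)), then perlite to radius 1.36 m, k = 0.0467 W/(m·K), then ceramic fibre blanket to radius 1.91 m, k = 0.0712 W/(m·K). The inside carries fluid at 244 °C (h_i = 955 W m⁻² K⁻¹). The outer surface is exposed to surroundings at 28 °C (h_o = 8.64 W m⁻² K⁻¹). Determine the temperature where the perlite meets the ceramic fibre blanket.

Resistance network (inner→outer):
  R_conv,in = 1/(4πr²h) = 1/(4π·0.925²·955) = 9.739×10^-5 K/W
  R_brass = (1/0.925 − 1/0.967)/(4πk) = 0.04695/(4π·128) = 2.919×10^-5 K/W
  R_perlite = (1/0.967 − 1/1.36)/(4πk) = 0.2988/(4π·0.0467) = 0.5092 K/W
  R_ceramic fibre blanket = (1/1.36 − 1/1.91)/(4πk) = 0.2117/(4π·0.0712) = 0.2366 K/W
  R_conv,out = 1/(4πr²h) = 1/(4π·1.91²·8.64) = 0.002525 K/W
ΣR = 9.739×10^-5 + 2.919×10^-5 + 0.5092 + 0.2366 + 0.002525 = 0.7485 K/W
Q = ΔT/ΣR = (244 °C − 28 °C)/0.7485 = 288.6 W
From the inner boundary to the perlite/ceramic fibre blanket interface, ΣR_partial = 0.5093 K/W.
T_interface = T_in − Q·ΣR_partial = 244 °C − (288.6)(0.5093) = 97.0 °C

T = 97.0 °C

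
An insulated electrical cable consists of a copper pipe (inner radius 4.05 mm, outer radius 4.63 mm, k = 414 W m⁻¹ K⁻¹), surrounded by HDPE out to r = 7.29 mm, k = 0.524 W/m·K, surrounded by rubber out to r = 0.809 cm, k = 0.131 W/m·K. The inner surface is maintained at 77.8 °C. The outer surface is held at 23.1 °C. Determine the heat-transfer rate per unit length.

Resistance network (inner→outer):
  R'_copper = ln(0.00463/0.00405)/(2πk) = 0.1338/(2π·414) = 5.145×10^-5 m·K/W
  R'_HDPE = ln(0.00729/0.00463)/(2πk) = 0.4539/(2π·0.524) = 0.1379 m·K/W
  R'_rubber = ln(0.00809/0.00729)/(2πk) = 0.1041/(2π·0.131) = 0.1265 m·K/W
ΣR = 5.145×10^-5 + 0.1379 + 0.1265 = 0.2645 m·K/W
Q' = ΔT/ΣR = (77.8 °C − 23.1 °C)/0.2645 = 207 W/m

Q' = 207 W/m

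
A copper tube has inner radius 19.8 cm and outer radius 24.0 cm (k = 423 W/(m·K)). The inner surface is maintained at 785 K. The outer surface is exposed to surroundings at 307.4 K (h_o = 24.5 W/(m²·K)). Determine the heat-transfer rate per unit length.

Series thermal resistances, inner to outer:
  R'_copper = ln(0.240/0.198)/(2πk) = 0.1924/(2π·423) = 7.238×10^-5 m·K/W
  R'_conv,out = 1/(2πr h) = 1/(2π·0.240·24.5) = 0.02707 m·K/W
ΣR = 7.238×10^-5 + 0.02707 = 0.02714 m·K/W
Q' = ΔT/ΣR = (785 K − 307.4 K)/0.02714 = 17600 W/m

Q' = 17.6 kW/m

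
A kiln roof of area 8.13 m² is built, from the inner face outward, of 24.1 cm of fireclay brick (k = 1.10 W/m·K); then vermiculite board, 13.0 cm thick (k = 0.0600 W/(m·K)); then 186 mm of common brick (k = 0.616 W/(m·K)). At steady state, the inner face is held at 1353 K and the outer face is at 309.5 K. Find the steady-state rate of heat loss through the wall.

Treat each layer as a resistance in series:
  R_fireclay brick = L/(kA) = 0.241/(1.10·8.13) = 0.02695 K/W
  R_vermiculite board = L/(kA) = 0.130/(0.0600·8.13) = 0.2665 K/W
  R_common brick = L/(kA) = 0.186/(0.616·8.13) = 0.03714 K/W
ΣR = 0.02695 + 0.2665 + 0.03714 = 0.3306 K/W
Q = ΔT/ΣR = (1353 K − 309.5 K)/0.3306 = 3160 W

Q = 3160 W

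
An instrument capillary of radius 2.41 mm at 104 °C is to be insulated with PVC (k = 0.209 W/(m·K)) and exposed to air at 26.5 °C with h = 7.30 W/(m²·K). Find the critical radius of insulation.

r_cr = 2.86 cm

For a cylinder, r_cr = k_ins/h = 0.209/7.30 = 0.0286 m = 2.86 cm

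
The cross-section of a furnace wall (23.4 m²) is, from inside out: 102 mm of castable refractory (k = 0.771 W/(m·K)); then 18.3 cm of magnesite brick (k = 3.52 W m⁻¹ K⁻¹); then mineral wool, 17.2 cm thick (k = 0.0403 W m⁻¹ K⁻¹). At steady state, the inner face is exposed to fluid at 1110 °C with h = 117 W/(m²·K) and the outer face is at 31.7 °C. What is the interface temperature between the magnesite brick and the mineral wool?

T = 1063 °C

Resistance network (inner→outer):
  R_conv,in = 1/(hA) = 1/(117·23.4) = 3.653×10^-4 K/W
  R_castable refractory = L/(kA) = 0.102/(0.771·23.4) = 0.005654 K/W
  R_magnesite brick = L/(kA) = 0.183/(3.52·23.4) = 0.002222 K/W
  R_mineral wool = L/(kA) = 0.172/(0.0403·23.4) = 0.1824 K/W
ΣR = 3.653×10^-4 + 0.005654 + 0.002222 + 0.1824 = 0.1906 K/W
Q = ΔT/ΣR = (1110 °C − 31.7 °C)/0.1906 = 5657 W
From the inner boundary to the magnesite brick/mineral wool interface, ΣR_partial = 0.008241 K/W.
T_interface = T_in − Q·ΣR_partial = 1110 °C − (5657)(0.008241) = 1063 °C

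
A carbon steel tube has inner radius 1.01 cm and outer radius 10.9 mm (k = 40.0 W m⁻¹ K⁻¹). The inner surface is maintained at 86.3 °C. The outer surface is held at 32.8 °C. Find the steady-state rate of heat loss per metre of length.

Q' = 2πk·ΔT/ln(r₂/r₁) = 2π × 40.0 × 53.5 / ln(0.0109/0.0101) = 1.76×10^5 W/m

Q' = 176 kW/m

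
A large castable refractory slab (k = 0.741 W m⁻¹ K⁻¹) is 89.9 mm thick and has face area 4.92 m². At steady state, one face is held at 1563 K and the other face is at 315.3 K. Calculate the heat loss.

Q = kA·ΔT/L = 0.741 × 4.92 × |1563 K − 315.3 K| / 0.0899 = 50600 W

Q = 50.6 kW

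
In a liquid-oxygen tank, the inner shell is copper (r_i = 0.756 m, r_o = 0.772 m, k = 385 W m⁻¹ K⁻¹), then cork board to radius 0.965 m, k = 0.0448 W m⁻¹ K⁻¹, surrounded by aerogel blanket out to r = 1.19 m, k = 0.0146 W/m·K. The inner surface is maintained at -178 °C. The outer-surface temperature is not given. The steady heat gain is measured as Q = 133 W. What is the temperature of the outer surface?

Series resistances:
  R_copper = (1/0.756 − 1/0.772)/(4πk) = 0.02741/(4π·385) = 5.666×10^-6 K/W
  R_cork board = (1/0.772 − 1/0.965)/(4πk) = 0.2591/(4π·0.0448) = 0.4602 K/W
  R_aerogel blanket = (1/0.965 − 1/1.19)/(4πk) = 0.1959/(4π·0.0146) = 1.068 K/W
ΣR = 1.528 K/W
ΔT = Q·ΣR = 133 × 1.528 = 203.2 K
Heat flows inward, so T_out = T_in + ΔT = -178 + 203.2 = 25.2 °C

T_out = 25.2 °C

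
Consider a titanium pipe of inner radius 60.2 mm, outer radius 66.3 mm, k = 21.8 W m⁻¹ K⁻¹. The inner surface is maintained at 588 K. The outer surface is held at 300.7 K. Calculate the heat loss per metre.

Q' = 2πk·ΔT/ln(r₂/r₁) = 2π × 21.8 × 287.3 / ln(0.0663/0.0602) = 4.08×10^5 W/m

Q' = 408 kW/m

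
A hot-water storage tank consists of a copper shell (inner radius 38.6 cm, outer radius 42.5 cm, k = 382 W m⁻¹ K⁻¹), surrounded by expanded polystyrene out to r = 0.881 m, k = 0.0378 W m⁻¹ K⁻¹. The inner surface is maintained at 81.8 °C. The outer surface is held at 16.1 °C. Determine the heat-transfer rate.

Treat each layer as a resistance in series:
  R_copper = (1/0.386 − 1/0.425)/(4πk) = 0.2377/(4π·382) = 4.952×10^-5 K/W
  R_expanded polystyrene = (1/0.425 − 1/0.881)/(4πk) = 1.218/(4π·0.0378) = 2.564 K/W
ΣR = 4.952×10^-5 + 2.564 = 2.564 K/W
Q = ΔT/ΣR = (81.8 °C − 16.1 °C)/2.564 = 25.6 W

Q = 25.6 W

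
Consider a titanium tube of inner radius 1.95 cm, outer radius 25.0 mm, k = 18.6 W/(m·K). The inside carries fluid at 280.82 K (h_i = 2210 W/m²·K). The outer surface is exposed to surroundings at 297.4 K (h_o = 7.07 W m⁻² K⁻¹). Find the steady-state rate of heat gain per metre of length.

Q' = 18.3 W/m

Treat each layer as a resistance in series:
  R'_conv,in = 1/(2πr h) = 1/(2π·0.0195·2210) = 0.003693 m·K/W
  R'_titanium = ln(0.0250/0.0195)/(2πk) = 0.2485/(2π·18.6) = 0.002126 m·K/W
  R'_conv,out = 1/(2πr h) = 1/(2π·0.0250·7.07) = 0.9005 m·K/W
ΣR = 0.003693 + 0.002126 + 0.9005 = 0.9063 m·K/W
Q' = ΔT/ΣR = (280.82 K − 297.4 K)/0.9063 = -18.3 W/m
(Negative Q' ⇒ heat flows inward; heat gain = 18.3 W/m.)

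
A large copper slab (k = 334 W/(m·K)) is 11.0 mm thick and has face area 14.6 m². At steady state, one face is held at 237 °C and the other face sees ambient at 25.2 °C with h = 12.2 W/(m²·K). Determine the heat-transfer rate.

Resistance network (inner→outer):
  R_copper = L/(kA) = 0.0110/(334·14.6) = 2.256×10^-6 K/W
  R_conv,out = 1/(hA) = 1/(12.2·14.6) = 0.005614 K/W
ΣR = 2.256×10^-6 + 0.005614 = 0.005616 K/W
Q = ΔT/ΣR = (237 °C − 25.2 °C)/0.005616 = 37700 W

Q = 37.7 kW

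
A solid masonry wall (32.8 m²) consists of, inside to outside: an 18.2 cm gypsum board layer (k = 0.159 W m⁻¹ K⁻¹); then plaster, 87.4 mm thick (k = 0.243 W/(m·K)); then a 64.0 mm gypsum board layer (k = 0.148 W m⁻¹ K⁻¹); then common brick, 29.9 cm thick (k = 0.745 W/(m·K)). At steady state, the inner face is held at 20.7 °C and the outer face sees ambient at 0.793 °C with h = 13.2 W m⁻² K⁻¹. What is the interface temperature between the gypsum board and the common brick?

Treat each layer as a resistance in series:
  R_gypsum board = L/(kA) = 0.182/(0.159·32.8) = 0.03490 K/W
  R_plaster = L/(kA) = 0.0874/(0.243·32.8) = 0.01097 K/W
  R_gypsum board = L/(kA) = 0.0640/(0.148·32.8) = 0.01318 K/W
  R_common brick = L/(kA) = 0.299/(0.745·32.8) = 0.01224 K/W
  R_conv,out = 1/(hA) = 1/(13.2·32.8) = 0.002310 K/W
ΣR = 0.03490 + 0.01097 + 0.01318 + 0.01224 + 0.002310 = 0.07360 K/W
Q = ΔT/ΣR = (20.7 °C − 0.793 °C)/0.07360 = 270.5 W
From the inner boundary to the gypsum board/common brick interface, ΣR_partial = 0.05905 K/W.
T_interface = T_in − Q·ΣR_partial = 20.7 °C − (270.5)(0.05905) = 4.73 °C

T = 4.73 °C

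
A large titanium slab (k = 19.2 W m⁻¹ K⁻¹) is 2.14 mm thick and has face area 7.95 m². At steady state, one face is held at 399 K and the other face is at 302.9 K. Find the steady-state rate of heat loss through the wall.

Q = 6.85×10^6 W

Q = kA·ΔT/L = 19.2 × 7.95 × |399 K − 302.9 K| / 0.00214 = 6.85×10^6 W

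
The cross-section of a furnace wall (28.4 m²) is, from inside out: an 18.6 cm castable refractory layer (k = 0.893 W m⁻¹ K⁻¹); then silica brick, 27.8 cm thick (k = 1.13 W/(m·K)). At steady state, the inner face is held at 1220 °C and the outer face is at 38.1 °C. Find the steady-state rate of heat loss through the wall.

Series thermal resistances, inner to outer:
  R_castable refractory = L/(kA) = 0.186/(0.893·28.4) = 0.007334 K/W
  R_silica brick = L/(kA) = 0.278/(1.13·28.4) = 0.008663 K/W
ΣR = 0.007334 + 0.008663 = 0.01600 K/W
Q = ΔT/ΣR = (1220 °C − 38.1 °C)/0.01600 = 73900 W

Q = 73900 W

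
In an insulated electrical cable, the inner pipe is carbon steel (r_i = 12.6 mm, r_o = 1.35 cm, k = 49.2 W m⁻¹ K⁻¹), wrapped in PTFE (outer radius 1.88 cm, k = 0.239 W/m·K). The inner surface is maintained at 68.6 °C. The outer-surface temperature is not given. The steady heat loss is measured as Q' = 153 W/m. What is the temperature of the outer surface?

T_out = 34.8 °C

Series resistances:
  R'_carbon steel = ln(0.0135/0.0126)/(2πk) = 0.06899/(2π·49.2) = 2.232×10^-4 m·K/W
  R'_PTFE = ln(0.0188/0.0135)/(2πk) = 0.3312/(2π·0.239) = 0.2205 m·K/W
ΣR = 0.2208 m·K/W
ΔT = Q'·ΣR = 153 × 0.2208 = 33.78 K
Heat flows outward, so T_out = T_in − ΔT = 68.6 − 33.78 = 34.8 °C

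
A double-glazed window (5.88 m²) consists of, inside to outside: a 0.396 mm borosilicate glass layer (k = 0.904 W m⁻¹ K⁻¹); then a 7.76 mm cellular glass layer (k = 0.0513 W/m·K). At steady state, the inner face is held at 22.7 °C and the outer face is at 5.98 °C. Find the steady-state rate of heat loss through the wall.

Q = 648 W

Series thermal resistances, inner to outer:
  R_borosilicate glass = L/(kA) = 3.96×10^-4/(0.904·5.88) = 7.450×10^-5 K/W
  R_cellular glass = L/(kA) = 0.00776/(0.0513·5.88) = 0.02573 K/W
ΣR = 7.450×10^-5 + 0.02573 = 0.02580 K/W
Q = ΔT/ΣR = (22.7 °C − 5.98 °C)/0.02580 = 648 W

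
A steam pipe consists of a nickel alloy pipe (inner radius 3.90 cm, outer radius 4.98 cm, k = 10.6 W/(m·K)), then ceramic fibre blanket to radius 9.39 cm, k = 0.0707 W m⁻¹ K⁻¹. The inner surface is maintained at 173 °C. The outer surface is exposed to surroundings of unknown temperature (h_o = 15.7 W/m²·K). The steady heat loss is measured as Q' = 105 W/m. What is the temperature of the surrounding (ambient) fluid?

T_out = 11.4 °C

Series resistances:
  R'_nickel alloy = ln(0.0498/0.0390)/(2πk) = 0.2445/(2π·10.6) = 0.003670 m·K/W
  R'_ceramic fibre blanket = ln(0.0939/0.0498)/(2πk) = 0.6342/(2π·0.0707) = 1.428 m·K/W
  R'_conv,out = 1/(2πr h) = 1/(2π·0.0939·15.7) = 0.1080 m·K/W
ΣR = 1.539 m·K/W
ΔT = Q'·ΣR = 105 × 1.539 = 161.6 K
Heat flows outward, so T_out = T_in − ΔT = 173 − 161.6 = 11.4 °C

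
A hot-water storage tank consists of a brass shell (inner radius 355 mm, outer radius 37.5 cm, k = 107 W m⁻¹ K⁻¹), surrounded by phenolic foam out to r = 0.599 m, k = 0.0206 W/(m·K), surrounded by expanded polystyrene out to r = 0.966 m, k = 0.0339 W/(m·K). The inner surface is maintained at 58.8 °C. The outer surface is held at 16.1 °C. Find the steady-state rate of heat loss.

Q = 7.99 W

Resistance network (inner→outer):
  R_brass = (1/0.355 − 1/0.375)/(4πk) = 0.1502/(4π·107) = 1.117×10^-4 K/W
  R_phenolic foam = (1/0.375 − 1/0.599)/(4πk) = 0.9972/(4π·0.0206) = 3.852 K/W
  R_expanded polystyrene = (1/0.599 − 1/0.966)/(4πk) = 0.6343/(4π·0.0339) = 1.489 K/W
ΣR = 1.117×10^-4 + 3.852 + 1.489 = 5.341 K/W
Q = ΔT/ΣR = (58.8 °C − 16.1 °C)/5.341 = 7.99 W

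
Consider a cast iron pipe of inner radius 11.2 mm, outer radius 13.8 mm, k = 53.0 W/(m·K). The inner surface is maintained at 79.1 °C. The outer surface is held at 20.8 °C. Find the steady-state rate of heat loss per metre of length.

Q' = 93000 W/m

Q' = 2πk·ΔT/ln(r₂/r₁) = 2π × 53.0 × 58.3 / ln(0.0138/0.0112) = 93000 W/m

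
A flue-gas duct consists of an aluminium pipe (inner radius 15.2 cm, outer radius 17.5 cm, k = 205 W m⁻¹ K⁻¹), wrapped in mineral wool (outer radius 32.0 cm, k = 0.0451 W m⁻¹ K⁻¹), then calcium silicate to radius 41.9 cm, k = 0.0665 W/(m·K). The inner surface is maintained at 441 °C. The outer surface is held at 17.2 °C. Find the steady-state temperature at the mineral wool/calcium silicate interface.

T = 116 °C

Treat each layer as a resistance in series:
  R'_aluminium = ln(0.175/0.152)/(2πk) = 0.1409/(2π·205) = 1.094×10^-4 m·K/W
  R'_mineral wool = ln(0.320/0.175)/(2πk) = 0.6035/(2π·0.0451) = 2.130 m·K/W
  R'_calcium silicate = ln(0.419/0.320)/(2πk) = 0.2695/(2π·0.0665) = 0.6451 m·K/W
ΣR = 1.094×10^-4 + 2.130 + 0.6451 = 2.775 m·K/W
Q' = ΔT/ΣR = (441 °C − 17.2 °C)/2.775 = 152.7 W/m
From the inner boundary to the mineral wool/calcium silicate interface, ΣR_partial = 2.130 m·K/W.
T_interface = T_in − Q'·ΣR_partial = 441 °C − (152.7)(2.130) = 116 °C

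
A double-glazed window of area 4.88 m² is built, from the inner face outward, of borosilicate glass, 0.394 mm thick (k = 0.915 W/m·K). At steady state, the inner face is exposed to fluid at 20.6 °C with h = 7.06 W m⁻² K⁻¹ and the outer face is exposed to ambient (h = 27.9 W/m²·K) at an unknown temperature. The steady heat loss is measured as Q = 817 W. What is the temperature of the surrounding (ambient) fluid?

T_out = -9.19 °C

Series resistances:
  R_conv,in = 1/(hA) = 1/(7.06·4.88) = 0.02903 K/W
  R_borosilicate glass = L/(kA) = 3.94×10^-4/(0.915·4.88) = 8.824×10^-5 K/W
  R_conv,out = 1/(hA) = 1/(27.9·4.88) = 0.007345 K/W
ΣR = 0.03646 K/W
ΔT = Q·ΣR = 817 × 0.03646 = 29.79 K
Heat flows outward, so T_out = T_in − ΔT = 20.6 − 29.79 = -9.19 °C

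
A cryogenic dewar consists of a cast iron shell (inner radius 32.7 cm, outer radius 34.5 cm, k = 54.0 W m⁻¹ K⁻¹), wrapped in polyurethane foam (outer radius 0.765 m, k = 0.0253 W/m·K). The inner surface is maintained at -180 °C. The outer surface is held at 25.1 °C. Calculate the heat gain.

Q = 41.0 W

Resistance network (inner→outer):
  R_cast iron = (1/0.327 − 1/0.345)/(4πk) = 0.1596/(4π·54.0) = 2.351×10^-4 K/W
  R_polyurethane foam = (1/0.345 − 1/0.765)/(4πk) = 1.591/(4π·0.0253) = 5.005 K/W
ΣR = 2.351×10^-4 + 5.005 = 5.005 K/W
Q = ΔT/ΣR = (-180 °C − 25.1 °C)/5.005 = -41.0 W
(Negative Q ⇒ heat flows inward; heat gain = 41.0 W.)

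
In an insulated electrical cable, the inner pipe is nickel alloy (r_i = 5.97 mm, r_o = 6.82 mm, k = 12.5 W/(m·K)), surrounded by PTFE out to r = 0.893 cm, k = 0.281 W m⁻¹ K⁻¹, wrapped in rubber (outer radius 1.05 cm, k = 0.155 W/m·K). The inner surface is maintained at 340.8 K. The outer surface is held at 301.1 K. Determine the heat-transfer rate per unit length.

Q' = 124 W/m

Treat each layer as a resistance in series:
  R'_nickel alloy = ln(0.00682/0.00597)/(2πk) = 0.1331/(2π·12.5) = 0.001695 m·K/W
  R'_PTFE = ln(0.00893/0.00682)/(2πk) = 0.2696/(2π·0.281) = 0.1527 m·K/W
  R'_rubber = ln(0.0105/0.00893)/(2πk) = 0.1620/(2π·0.155) = 0.1663 m·K/W
ΣR = 0.001695 + 0.1527 + 0.1663 = 0.3207 m·K/W
Q' = ΔT/ΣR = (340.8 K − 301.1 K)/0.3207 = 124 W/m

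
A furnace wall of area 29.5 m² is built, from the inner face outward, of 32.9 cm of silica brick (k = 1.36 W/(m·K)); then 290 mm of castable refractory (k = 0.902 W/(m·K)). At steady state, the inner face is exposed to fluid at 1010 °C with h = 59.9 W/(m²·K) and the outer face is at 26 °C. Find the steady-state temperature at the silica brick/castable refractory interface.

Resistance network (inner→outer):
  R_conv,in = 1/(hA) = 1/(59.9·29.5) = 5.659×10^-4 K/W
  R_silica brick = L/(kA) = 0.329/(1.36·29.5) = 0.008200 K/W
  R_castable refractory = L/(kA) = 0.290/(0.902·29.5) = 0.01090 K/W
ΣR = 5.659×10^-4 + 0.008200 + 0.01090 = 0.01967 K/W
Q = ΔT/ΣR = (1010 °C − 26 °C)/0.01967 = 50030 W
From the inner boundary to the silica brick/castable refractory interface, ΣR_partial = 0.008766 K/W.
T_interface = T_in − Q·ΣR_partial = 1010 °C − (50030)(0.008766) = 571 °C

T = 571 °C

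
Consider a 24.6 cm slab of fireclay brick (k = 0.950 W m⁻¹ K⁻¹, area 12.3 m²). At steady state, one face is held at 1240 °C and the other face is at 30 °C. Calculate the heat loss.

Q = kA·ΔT/L = 0.950 × 12.3 × |1240 °C − 30 °C| / 0.246 = 57500 W

Q = 57.5 kW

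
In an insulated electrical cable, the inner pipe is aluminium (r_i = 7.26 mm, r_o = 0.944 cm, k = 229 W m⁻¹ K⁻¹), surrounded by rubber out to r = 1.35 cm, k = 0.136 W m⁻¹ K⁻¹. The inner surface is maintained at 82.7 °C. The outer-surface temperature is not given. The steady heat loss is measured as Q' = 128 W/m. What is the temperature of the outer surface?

Sum the resistances:
  R'_aluminium = ln(0.00944/0.00726)/(2πk) = 0.2626/(2π·229) = 1.825×10^-4 m·K/W
  R'_rubber = ln(0.0135/0.00944)/(2πk) = 0.3577/(2π·0.136) = 0.4186 m·K/W
ΣR = 0.4188 m·K/W
ΔT = Q'·ΣR = 128 × 0.4188 = 53.61 K
Heat flows outward, so T_out = T_in − ΔT = 82.7 − 53.61 = 29.1 °C

T_out = 29.1 °C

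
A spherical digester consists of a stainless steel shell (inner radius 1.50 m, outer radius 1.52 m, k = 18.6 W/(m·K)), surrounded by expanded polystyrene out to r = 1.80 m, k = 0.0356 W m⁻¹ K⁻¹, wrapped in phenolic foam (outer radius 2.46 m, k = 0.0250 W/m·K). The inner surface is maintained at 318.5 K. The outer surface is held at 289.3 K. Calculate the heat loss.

Treat each layer as a resistance in series:
  R_stainless steel = (1/1.50 − 1/1.52)/(4πk) = 0.008772/(4π·18.6) = 3.753×10^-5 K/W
  R_expanded polystyrene = (1/1.52 − 1/1.80)/(4πk) = 0.1023/(4π·0.0356) = 0.2288 K/W
  R_phenolic foam = (1/1.80 − 1/2.46)/(4πk) = 0.1491/(4π·0.0250) = 0.4744 K/W
ΣR = 3.753×10^-5 + 0.2288 + 0.4744 = 0.7032 K/W
Q = ΔT/ΣR = (318.5 K − 289.3 K)/0.7032 = 41.5 W

Q = 41.5 W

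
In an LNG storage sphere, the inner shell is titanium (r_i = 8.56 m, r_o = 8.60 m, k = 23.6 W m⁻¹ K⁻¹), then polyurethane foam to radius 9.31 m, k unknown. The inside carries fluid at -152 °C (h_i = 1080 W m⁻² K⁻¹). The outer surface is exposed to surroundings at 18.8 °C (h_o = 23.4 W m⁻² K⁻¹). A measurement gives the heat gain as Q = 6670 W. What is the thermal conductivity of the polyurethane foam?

ΣR = ΔT/Q = |-152 − 18.8|/6670 = 0.02561 K/W
Known resistances:
  R_conv,in = 1/(4πr²h) = 1/(4π·8.56²·1080) = 1.006×10^-6 K/W
  R_titanium = (1/8.56 − 1/8.60)/(4πk) = 5.434×10^-4/(4π·23.6) = 1.832×10^-6 K/W
  R_conv,out = 1/(4πr²h) = 1/(4π·9.31²·23.4) = 3.924×10^-5 K/W
R_polyurethane foam = ΣR − ΣR_known = 0.02561 − 4.208×10^-5 = 0.02557 K/W
(1/r₁−1/r₂)/(4πk) = 0.02557 ⇒ k = 0.008868/(4π·0.02557) = 0.0276 W/m·K

k = 0.0276 W/m·K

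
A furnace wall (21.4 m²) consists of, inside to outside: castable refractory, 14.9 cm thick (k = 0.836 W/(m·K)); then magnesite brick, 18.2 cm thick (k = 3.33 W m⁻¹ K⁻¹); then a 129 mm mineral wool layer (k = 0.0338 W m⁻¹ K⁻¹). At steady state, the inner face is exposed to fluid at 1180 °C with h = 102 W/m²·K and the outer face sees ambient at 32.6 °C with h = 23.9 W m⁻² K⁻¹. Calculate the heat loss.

Treat each layer as a resistance in series:
  R_conv,in = 1/(hA) = 1/(102·21.4) = 4.581×10^-4 K/W
  R_castable refractory = L/(kA) = 0.149/(0.836·21.4) = 0.008328 K/W
  R_magnesite brick = L/(kA) = 0.182/(3.33·21.4) = 0.002554 K/W
  R_mineral wool = L/(kA) = 0.129/(0.0338·21.4) = 0.1783 K/W
  R_conv,out = 1/(hA) = 1/(23.9·21.4) = 0.001955 K/W
ΣR = 4.581×10^-4 + 0.008328 + 0.002554 + 0.1783 + 0.001955 = 0.1916 K/W
Q = ΔT/ΣR = (1180 °C − 32.6 °C)/0.1916 = 5990 W

Q = 5990 W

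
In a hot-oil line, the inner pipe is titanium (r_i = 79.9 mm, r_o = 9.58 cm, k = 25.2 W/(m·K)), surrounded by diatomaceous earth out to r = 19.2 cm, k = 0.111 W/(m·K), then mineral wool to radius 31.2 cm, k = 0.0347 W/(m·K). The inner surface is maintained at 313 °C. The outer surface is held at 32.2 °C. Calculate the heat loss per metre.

Q' = 87.1 W/m

Treat each layer as a resistance in series:
  R'_titanium = ln(0.0958/0.0799)/(2πk) = 0.1815/(2π·25.2) = 0.001146 m·K/W
  R'_diatomaceous earth = ln(0.192/0.0958)/(2πk) = 0.6952/(2π·0.111) = 0.9968 m·K/W
  R'_mineral wool = ln(0.312/0.192)/(2πk) = 0.4855/(2π·0.0347) = 2.227 m·K/W
ΣR = 0.001146 + 0.9968 + 2.227 = 3.225 m·K/W
Q' = ΔT/ΣR = (313 °C − 32.2 °C)/3.225 = 87.1 W/m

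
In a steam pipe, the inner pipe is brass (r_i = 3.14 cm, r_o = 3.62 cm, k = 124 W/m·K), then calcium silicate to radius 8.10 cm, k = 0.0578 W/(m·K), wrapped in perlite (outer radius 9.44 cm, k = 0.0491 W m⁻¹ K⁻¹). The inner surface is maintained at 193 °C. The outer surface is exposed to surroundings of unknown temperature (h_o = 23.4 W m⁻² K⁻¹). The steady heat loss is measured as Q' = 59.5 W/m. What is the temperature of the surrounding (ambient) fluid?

Sum the resistances:
  R'_brass = ln(0.0362/0.0314)/(2πk) = 0.1423/(2π·124) = 1.826×10^-4 m·K/W
  R'_calcium silicate = ln(0.0810/0.0362)/(2πk) = 0.8054/(2π·0.0578) = 2.218 m·K/W
  R'_perlite = ln(0.0944/0.0810)/(2πk) = 0.1531/(2π·0.0491) = 0.4962 m·K/W
  R'_conv,out = 1/(2πr h) = 1/(2π·0.0944·23.4) = 0.07205 m·K/W
ΣR = 2.786 m·K/W
ΔT = Q'·ΣR = 59.5 × 2.786 = 165.8 K
Heat flows outward, so T_out = T_in − ΔT = 193 − 165.8 = 27.2 °C

T_out = 27.2 °C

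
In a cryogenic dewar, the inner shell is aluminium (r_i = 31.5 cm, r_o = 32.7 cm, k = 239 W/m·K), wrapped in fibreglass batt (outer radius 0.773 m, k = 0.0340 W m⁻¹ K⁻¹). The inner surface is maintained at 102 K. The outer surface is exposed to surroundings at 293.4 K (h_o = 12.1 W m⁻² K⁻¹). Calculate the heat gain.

Resistance network (inner→outer):
  R_aluminium = (1/0.315 − 1/0.327)/(4πk) = 0.1165/(4π·239) = 3.879×10^-5 K/W
  R_fibreglass batt = (1/0.327 − 1/0.773)/(4πk) = 1.764/(4π·0.0340) = 4.130 K/W
  R_conv,out = 1/(4πr²h) = 1/(4π·0.773²·12.1) = 0.01101 K/W
ΣR = 3.879×10^-5 + 4.130 + 0.01101 = 4.141 K/W
Q = ΔT/ΣR = (102 K − 293.4 K)/4.141 = -46.2 W
(Negative Q ⇒ heat flows inward; heat gain = 46.2 W.)

Q = 46.2 W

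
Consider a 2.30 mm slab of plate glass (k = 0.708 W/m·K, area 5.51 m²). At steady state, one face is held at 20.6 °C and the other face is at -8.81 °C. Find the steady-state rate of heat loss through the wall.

Q = kA·ΔT/L = 0.708 × 5.51 × |20.6 °C − -8.81 °C| / 0.00230 = 49900 W

Q = 49.9 kW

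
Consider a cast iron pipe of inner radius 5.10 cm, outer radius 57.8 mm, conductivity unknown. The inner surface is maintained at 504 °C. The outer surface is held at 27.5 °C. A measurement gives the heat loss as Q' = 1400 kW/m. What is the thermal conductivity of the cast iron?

k = 58.5 W/m·K

ΣR = ΔT/Q' = |504 − 27.5|/1.40×10^6 = 3.404×10^-4 m·K/W
ln(r₂/r₁)/(2πk) = 3.404×10^-4 ⇒ k = 0.1252/(2π·3.404×10^-4) = 58.5 W/m·K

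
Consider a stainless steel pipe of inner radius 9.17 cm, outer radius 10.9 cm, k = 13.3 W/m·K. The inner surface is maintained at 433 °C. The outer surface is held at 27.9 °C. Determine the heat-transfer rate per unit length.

Q' = 2πk·ΔT/ln(r₂/r₁) = 2π × 13.3 × 405.1 / ln(0.109/0.0917) = 1.96×10^5 W/m

Q' = 196 kW/m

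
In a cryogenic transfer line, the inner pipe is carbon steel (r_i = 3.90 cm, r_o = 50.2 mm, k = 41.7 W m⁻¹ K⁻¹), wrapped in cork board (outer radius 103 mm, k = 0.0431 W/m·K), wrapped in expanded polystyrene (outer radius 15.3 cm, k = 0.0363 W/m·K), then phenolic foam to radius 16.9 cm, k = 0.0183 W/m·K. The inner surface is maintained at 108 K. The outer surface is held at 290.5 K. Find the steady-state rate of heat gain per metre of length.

Q' = 34.7 W/m

Resistance network (inner→outer):
  R'_carbon steel = ln(0.0502/0.0390)/(2πk) = 0.2525/(2π·41.7) = 9.635×10^-4 m·K/W
  R'_cork board = ln(0.103/0.0502)/(2πk) = 0.7187/(2π·0.0431) = 2.654 m·K/W
  R'_expanded polystyrene = ln(0.153/0.103)/(2πk) = 0.3957/(2π·0.0363) = 1.735 m·K/W
  R'_phenolic foam = ln(0.169/0.153)/(2πk) = 0.09946/(2π·0.0183) = 0.8650 m·K/W
ΣR = 9.635×10^-4 + 2.654 + 1.735 + 0.8650 = 5.255 m·K/W
Q' = ΔT/ΣR = (108 K − 290.5 K)/5.255 = -34.7 W/m
(Negative Q' ⇒ heat flows inward; heat gain = 34.7 W/m.)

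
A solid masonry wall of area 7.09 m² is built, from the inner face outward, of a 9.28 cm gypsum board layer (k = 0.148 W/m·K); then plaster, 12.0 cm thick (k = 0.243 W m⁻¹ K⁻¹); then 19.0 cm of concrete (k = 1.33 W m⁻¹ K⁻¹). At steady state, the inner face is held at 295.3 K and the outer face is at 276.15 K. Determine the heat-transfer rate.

Series thermal resistances, inner to outer:
  R_gypsum board = L/(kA) = 0.0928/(0.148·7.09) = 0.08844 K/W
  R_plaster = L/(kA) = 0.120/(0.243·7.09) = 0.06965 K/W
  R_concrete = L/(kA) = 0.190/(1.33·7.09) = 0.02015 K/W
ΣR = 0.08844 + 0.06965 + 0.02015 = 0.1782 K/W
Q = ΔT/ΣR = (295.3 K − 276.15 K)/0.1782 = 107 W

Q = 107 W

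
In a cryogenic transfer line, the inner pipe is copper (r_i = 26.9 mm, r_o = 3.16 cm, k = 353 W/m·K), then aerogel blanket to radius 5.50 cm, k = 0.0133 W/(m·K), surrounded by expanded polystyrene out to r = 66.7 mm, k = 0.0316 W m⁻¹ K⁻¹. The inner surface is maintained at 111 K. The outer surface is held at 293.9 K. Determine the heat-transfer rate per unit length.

Q' = 24.1 W/m

Series thermal resistances, inner to outer:
  R'_copper = ln(0.0316/0.0269)/(2πk) = 0.1610/(2π·353) = 7.260×10^-5 m·K/W
  R'_aerogel blanket = ln(0.0550/0.0316)/(2πk) = 0.5542/(2π·0.0133) = 6.632 m·K/W
  R'_expanded polystyrene = ln(0.0667/0.0550)/(2πk) = 0.1929/(2π·0.0316) = 0.9714 m·K/W
ΣR = 7.260×10^-5 + 6.632 + 0.9714 = 7.603 m·K/W
Q' = ΔT/ΣR = (111 K − 293.9 K)/7.603 = -24.1 W/m
(Negative Q' ⇒ heat flows inward; heat gain = 24.1 W/m.)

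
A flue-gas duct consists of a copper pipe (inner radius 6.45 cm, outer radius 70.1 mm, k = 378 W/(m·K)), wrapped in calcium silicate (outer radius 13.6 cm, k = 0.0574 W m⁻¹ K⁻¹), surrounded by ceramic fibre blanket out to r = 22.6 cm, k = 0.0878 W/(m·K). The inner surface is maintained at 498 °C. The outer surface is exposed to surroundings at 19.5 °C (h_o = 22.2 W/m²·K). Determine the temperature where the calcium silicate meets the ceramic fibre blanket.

Treat each layer as a resistance in series:
  R'_copper = ln(0.0701/0.0645)/(2πk) = 0.08326/(2π·378) = 3.506×10^-5 m·K/W
  R'_calcium silicate = ln(0.136/0.0701)/(2πk) = 0.6627/(2π·0.0574) = 1.838 m·K/W
  R'_ceramic fibre blanket = ln(0.226/0.136)/(2πk) = 0.5079/(2π·0.0878) = 0.9206 m·K/W
  R'_conv,out = 1/(2πr h) = 1/(2π·0.226·22.2) = 0.03172 m·K/W
ΣR = 3.506×10^-5 + 1.838 + 0.9206 + 0.03172 = 2.790 m·K/W
Q' = ΔT/ΣR = (498 °C − 19.5 °C)/2.790 = 171.5 W/m
From the inner boundary to the calcium silicate/ceramic fibre blanket interface, ΣR_partial = 1.838 m·K/W.
T_interface = T_in − Q'·ΣR_partial = 498 °C − (171.5)(1.838) = 183 °C

T = 183 °C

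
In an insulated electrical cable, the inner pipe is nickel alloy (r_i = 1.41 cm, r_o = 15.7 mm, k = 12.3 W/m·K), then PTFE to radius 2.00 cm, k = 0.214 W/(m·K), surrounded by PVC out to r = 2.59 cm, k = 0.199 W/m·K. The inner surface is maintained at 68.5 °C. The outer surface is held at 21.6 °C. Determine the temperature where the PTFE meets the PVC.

T = 46.6 °C

Series thermal resistances, inner to outer:
  R'_nickel alloy = ln(0.0157/0.0141)/(2πk) = 0.1075/(2π·12.3) = 0.001391 m·K/W
  R'_PTFE = ln(0.0200/0.0157)/(2πk) = 0.2421/(2π·0.214) = 0.1800 m·K/W
  R'_PVC = ln(0.0259/0.0200)/(2πk) = 0.2585/(2π·0.199) = 0.2068 m·K/W
ΣR = 0.001391 + 0.1800 + 0.2068 = 0.3882 m·K/W
Q' = ΔT/ΣR = (68.5 °C − 21.6 °C)/0.3882 = 120.8 W/m
From the inner boundary to the PTFE/PVC interface, ΣR_partial = 0.1814 m·K/W.
T_interface = T_in − Q'·ΣR_partial = 68.5 °C − (120.8)(0.1814) = 46.6 °C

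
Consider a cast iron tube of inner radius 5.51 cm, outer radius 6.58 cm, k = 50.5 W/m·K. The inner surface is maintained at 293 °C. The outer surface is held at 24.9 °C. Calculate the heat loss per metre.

Q' = 479 kW/m

Q' = 2πk·ΔT/ln(r₂/r₁) = 2π × 50.5 × 268.1 / ln(0.0658/0.0551) = 4.79×10^5 W/m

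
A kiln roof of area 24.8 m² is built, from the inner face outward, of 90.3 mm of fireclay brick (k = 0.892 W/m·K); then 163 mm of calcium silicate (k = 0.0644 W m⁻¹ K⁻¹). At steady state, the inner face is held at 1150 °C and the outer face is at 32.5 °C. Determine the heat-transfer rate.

Q = 10500 W

Series thermal resistances, inner to outer:
  R_fireclay brick = L/(kA) = 0.0903/(0.892·24.8) = 0.004082 K/W
  R_calcium silicate = L/(kA) = 0.163/(0.0644·24.8) = 0.1021 K/W
ΣR = 0.004082 + 0.1021 = 0.1062 K/W
Q = ΔT/ΣR = (1150 °C − 32.5 °C)/0.1062 = 10500 W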